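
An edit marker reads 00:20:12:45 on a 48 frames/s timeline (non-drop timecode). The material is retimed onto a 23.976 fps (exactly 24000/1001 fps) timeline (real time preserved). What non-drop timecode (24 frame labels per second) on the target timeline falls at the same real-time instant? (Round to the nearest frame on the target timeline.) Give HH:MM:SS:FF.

Source frame index: (0×3600 + 20×60 + 12) × 48 + 45 = 58221.
Real time: 58221 / (48) = 19407/16 s.
Target frame: (19407/16) × (24000/1001) = 29110500/1001 ≈ 29081.419 → 29081.
At 24 labels/s: frame 29081 → 00:20:11:17.

00:20:11:17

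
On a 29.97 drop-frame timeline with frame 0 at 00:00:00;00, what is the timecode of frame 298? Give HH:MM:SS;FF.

00:00:09;28

Each 10-minute DF block holds 10 × 60 × 30 − 9 × 2 = 17982 frames. 298 ÷ 17982 → 0 full blocks, remainder 298.
Within the partial block the first minute is 1800 frames and each further minute 1798, so 0 further minute boundaries passed. Total skipped labels = 18 × 0 + 2 × 0 = 0.
Non-drop label index = 298 + 0 = 298; at 30 labels/s that is 00:00:09:28, i.e. DF 00:00:09;28.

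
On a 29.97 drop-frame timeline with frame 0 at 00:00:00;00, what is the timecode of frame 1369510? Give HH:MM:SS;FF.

Ten DF minutes hold 17982 frames, so frame 1369510 lies in block 76 (frames 1366632–1384613) with 2878 frames into that block.
The block's first minute is 1800 frames and the rest 1798 each; 2878 frames reaches minute 1, so 76 × 18 + 1 × 2 = 1370 labels have been skipped so far.
Adding those back, label number 1369510 + 1370 = 1370880 at 30 labels/s is 45696 s + 0 f = 12 h 41 min 36 s frame 0, i.e. 12:41:36;00.

12:41:36;00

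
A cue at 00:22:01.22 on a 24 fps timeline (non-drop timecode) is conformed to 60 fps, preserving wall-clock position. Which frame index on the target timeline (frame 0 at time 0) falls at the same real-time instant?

frame 79315

Source frame index: (0×3600 + 22×60 + 1) × 24 + 22 = 31726.
Real time: 31726 / (24) = 15863/12 s.
Target frame: (15863/12) × (60) = 79315.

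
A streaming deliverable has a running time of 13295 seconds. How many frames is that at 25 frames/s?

Frames = 13295 × 25 = 332375.

332375 frames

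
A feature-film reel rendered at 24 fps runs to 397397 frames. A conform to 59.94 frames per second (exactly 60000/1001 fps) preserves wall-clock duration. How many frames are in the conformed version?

Target frames = source frames × (target rate / source rate) = 397397 × (60000/1001)/(24) = 397397 × 2500/1001 = 992500.

992500 frames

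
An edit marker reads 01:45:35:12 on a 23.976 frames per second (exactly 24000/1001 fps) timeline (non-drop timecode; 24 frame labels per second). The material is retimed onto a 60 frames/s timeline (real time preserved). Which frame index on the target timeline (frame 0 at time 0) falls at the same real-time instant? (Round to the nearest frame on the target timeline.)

frame 380510

Source frame index: (1×3600 + 45×60 + 35) × 24 + 12 = 152052.
Real time: 152052 / (24000/1001) = 12683671/2000 s.
Target frame: (12683671/2000) × (60) = 38051013/100 ≈ 380510.130 → 380510.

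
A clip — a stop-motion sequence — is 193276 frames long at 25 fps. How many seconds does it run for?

7731.04 seconds

Running time = 193276 / (25) = 7731.04 s.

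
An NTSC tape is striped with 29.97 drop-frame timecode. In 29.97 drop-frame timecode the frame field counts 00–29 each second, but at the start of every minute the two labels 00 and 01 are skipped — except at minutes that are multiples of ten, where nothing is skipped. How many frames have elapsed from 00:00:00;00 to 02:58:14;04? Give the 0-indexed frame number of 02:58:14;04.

Complete 10-minute blocks: 17, each 17982 frames → 305694.
Remaining 8 whole minutes in the current block: 1800 + 7 × 1798 = 14386 frames.
Within the current minute: 14 × 30 + 4 − 2 = 422 (labels ;00/;01 skipped at this minute). Total = 305694 + 14386 + 422 = 320502.

320502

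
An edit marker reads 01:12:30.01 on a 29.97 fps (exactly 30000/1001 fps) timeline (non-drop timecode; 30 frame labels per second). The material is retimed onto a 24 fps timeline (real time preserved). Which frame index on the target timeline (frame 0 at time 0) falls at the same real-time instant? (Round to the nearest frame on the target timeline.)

frame 104505

Source frame index: (1×3600 + 12×60 + 30) × 30 + 1 = 130501.
Real time: 130501 / (30000/1001) = 130631501/30000 s.
Target frame: (130631501/30000) × (24) = 130631501/1250 ≈ 104505.201 → 104505.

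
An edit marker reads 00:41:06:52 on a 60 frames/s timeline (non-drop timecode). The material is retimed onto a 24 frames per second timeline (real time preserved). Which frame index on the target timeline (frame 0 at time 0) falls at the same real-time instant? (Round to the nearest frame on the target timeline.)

frame 59205

Source frame index: (0×3600 + 41×60 + 6) × 60 + 52 = 148012.
Real time: 148012 / (60) = 37003/15 s.
Target frame: (37003/15) × (24) = 296024/5 ≈ 59204.800 → 59205.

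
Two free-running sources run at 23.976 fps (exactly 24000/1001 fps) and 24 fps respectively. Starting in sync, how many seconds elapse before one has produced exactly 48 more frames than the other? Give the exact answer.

The gap grows by |24 − 24000/1001| = 24/1001 frames per second.
Time for a 48-frame gap: 48 ÷ (24/1001) = 2002 s.

2002 seconds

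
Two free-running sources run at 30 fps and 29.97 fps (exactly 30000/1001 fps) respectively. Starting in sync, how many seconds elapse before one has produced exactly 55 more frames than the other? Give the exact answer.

The gap grows by |30000/1001 − 30| = 30/1001 frames per second.
Time for a 55-frame gap: 55 ÷ (30/1001) = 11011/6 s.

11011/6 seconds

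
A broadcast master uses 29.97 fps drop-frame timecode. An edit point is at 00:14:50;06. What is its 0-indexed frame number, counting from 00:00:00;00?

As if non-drop at 30 labels/s: (0 × 3600 + 14 × 60 + 50) × 30 + 6 = 26706.
Minute boundaries passed: 14; those not divisible by 10: 14 − 1 = 13; dropped labels = 2 × 13 = 26.
Actual frame index = 26706 − 26 = 26680.

26680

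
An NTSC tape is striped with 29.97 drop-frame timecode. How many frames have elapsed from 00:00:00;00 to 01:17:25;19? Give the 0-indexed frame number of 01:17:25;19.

139229

As if non-drop at 30 labels/s: (1 × 3600 + 17 × 60 + 25) × 30 + 19 = 139369.
Minute boundaries passed: 77; those not divisible by 10: 77 − 7 = 70; dropped labels = 2 × 70 = 140.
Actual frame index = 139369 − 140 = 139229.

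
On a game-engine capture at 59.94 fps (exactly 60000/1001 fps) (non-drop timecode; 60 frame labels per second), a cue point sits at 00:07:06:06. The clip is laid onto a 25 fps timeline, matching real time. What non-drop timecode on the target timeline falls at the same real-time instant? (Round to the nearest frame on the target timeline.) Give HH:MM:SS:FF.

Source frame index: (0×3600 + 7×60 + 6) × 60 + 6 = 25566.
Real time: 25566 / (60000/1001) = 4265261/10000 s.
Target frame: (4265261/10000) × (25) = 4265261/400 ≈ 10663.153 → 10663.
At 25 labels/s: frame 10663 → 00:07:06:13.

00:07:06:13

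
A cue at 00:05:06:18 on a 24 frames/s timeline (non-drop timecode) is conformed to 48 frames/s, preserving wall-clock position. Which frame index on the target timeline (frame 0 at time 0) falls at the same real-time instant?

frame 14724

Source frame index: (0×3600 + 5×60 + 6) × 24 + 18 = 7362.
Real time: 7362 / (24) = 1227/4 s.
Target frame: (1227/4) × (48) = 14724.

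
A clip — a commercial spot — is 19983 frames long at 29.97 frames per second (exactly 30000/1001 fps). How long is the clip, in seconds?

Running time = 19983 / (30000/1001) = 666.7661 s.

666.7661 seconds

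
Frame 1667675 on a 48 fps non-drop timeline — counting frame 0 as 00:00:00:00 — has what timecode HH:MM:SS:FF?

09:39:03:11

1667675 ÷ 48 = 34743 full seconds, remainder 11 frames.
34743 s = 9 h 39 min 3 s.
Timecode: 09:39:03:11.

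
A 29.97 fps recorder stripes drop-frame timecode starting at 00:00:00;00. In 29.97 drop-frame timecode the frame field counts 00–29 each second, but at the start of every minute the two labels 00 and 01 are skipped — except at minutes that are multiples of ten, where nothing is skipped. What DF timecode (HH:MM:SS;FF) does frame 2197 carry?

00:01:13;09

Ten DF minutes hold 17982 frames, so frame 2197 lies in block 0 (frames 0–17981) with 2197 frames into that block.
The block's first minute is 1800 frames and the rest 1798 each; 2197 frames reaches minute 1, so 0 × 18 + 1 × 2 = 2 labels have been skipped so far.
Adding those back, label number 2197 + 2 = 2199 at 30 labels/s is 73 s + 9 f = 0 h 1 min 13 s frame 9, i.e. 00:01:13;09.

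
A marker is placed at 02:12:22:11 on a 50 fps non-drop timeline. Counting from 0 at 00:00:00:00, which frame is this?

Total seconds to the label: (2 × 3600 + 12 × 60 + 22) = 7942.
Frame index = 7942 × 50 + 11 = 397111.

397111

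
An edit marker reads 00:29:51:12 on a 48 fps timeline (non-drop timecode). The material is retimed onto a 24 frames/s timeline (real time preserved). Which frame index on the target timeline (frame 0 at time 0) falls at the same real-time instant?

frame 42990

Source frame index: (0×3600 + 29×60 + 51) × 48 + 12 = 85980.
Real time: 85980 / (48) = 7165/4 s.
Target frame: (7165/4) × (24) = 42990.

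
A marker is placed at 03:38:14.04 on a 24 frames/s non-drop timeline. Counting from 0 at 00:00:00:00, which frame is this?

Total seconds to the label: (3 × 3600 + 38 × 60 + 14) = 13094.
Frame index = 13094 × 24 + 4 = 314260.

314260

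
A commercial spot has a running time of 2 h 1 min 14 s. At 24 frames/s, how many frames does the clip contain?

2 h 1 min 14 s = 7274 s.
Frames = 7274 × 24 = 174576.

174576 frames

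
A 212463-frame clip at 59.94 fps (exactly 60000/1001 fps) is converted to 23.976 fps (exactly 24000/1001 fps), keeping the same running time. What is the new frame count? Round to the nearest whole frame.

Frames at target rate = 212463 × (24000/1001) / (60000/1001) = 424926/5 ≈ 84985.200.
Nearest whole frame: 84985.

84985 frames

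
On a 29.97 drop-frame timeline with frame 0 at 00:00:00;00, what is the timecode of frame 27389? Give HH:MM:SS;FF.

00:15:13;27

Ten DF minutes hold 17982 frames, so frame 27389 lies in block 1 (frames 17982–35963) with 9407 frames into that block.
The block's first minute is 1800 frames and the rest 1798 each; 9407 frames reaches minute 5, so 1 × 18 + 5 × 2 = 28 labels have been skipped so far.
Adding those back, label number 27389 + 28 = 27417 at 30 labels/s is 913 s + 27 f = 0 h 15 min 13 s frame 27, i.e. 00:15:13;27.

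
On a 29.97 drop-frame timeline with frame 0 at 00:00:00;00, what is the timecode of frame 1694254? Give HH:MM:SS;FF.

15:42:11;20

Ten DF minutes hold 17982 frames, so frame 1694254 lies in block 94 (frames 1690308–1708289) with 3946 frames into that block.
The block's first minute is 1800 frames and the rest 1798 each; 3946 frames reaches minute 2, so 94 × 18 + 2 × 2 = 1696 labels have been skipped so far.
Adding those back, label number 1694254 + 1696 = 1695950 at 30 labels/s is 56531 s + 20 f = 15 h 42 min 11 s frame 20, i.e. 15:42:11;20.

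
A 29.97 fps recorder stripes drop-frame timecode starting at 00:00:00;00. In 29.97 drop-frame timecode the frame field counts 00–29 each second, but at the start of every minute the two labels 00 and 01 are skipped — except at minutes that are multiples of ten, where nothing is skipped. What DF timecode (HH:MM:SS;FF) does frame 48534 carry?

Each 10-minute DF block holds 10 × 60 × 30 − 9 × 2 = 17982 frames. 48534 ÷ 17982 → 2 full blocks, remainder 12570.
Within the partial block the first minute is 1800 frames and each further minute 1798, so 6 further minute boundaries passed. Total skipped labels = 18 × 2 + 2 × 6 = 48.
Non-drop label index = 48534 + 48 = 48582; at 30 labels/s that is 00:26:59:12, i.e. DF 00:26:59;12.

00:26:59;12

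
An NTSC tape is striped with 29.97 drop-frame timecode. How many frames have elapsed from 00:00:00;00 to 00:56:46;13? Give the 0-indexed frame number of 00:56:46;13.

As if non-drop at 30 labels/s: (0 × 3600 + 56 × 60 + 46) × 30 + 13 = 102193.
Minute boundaries passed: 56; those not divisible by 10: 56 − 5 = 51; dropped labels = 2 × 51 = 102.
Actual frame index = 102193 − 102 = 102091.

102091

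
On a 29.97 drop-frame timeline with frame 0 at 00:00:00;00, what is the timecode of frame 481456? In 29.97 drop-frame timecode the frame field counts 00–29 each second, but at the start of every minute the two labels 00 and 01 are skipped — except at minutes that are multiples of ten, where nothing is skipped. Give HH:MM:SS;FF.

Ten DF minutes hold 17982 frames, so frame 481456 lies in block 26 (frames 467532–485513) with 13924 frames into that block.
The block's first minute is 1800 frames and the rest 1798 each; 13924 frames reaches minute 7, so 26 × 18 + 7 × 2 = 482 labels have been skipped so far.
Adding those back, label number 481456 + 482 = 481938 at 30 labels/s is 16064 s + 18 f = 4 h 27 min 44 s frame 18, i.e. 04:27:44;18.

04:27:44;18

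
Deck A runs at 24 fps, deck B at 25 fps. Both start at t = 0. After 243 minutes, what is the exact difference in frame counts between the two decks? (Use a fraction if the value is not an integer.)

243 min = 14580 s.
A emits 24 × 14580 = 349920 frames; B emits 25 × 14580 = 364500.
Difference = 14580 frames; B is ahead of A.

14580 frames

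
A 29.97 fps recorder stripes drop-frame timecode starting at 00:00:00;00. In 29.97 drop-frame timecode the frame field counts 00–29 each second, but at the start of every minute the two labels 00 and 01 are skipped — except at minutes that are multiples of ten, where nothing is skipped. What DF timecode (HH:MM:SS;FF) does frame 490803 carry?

04:32:56;13

Each 10-minute DF block holds 10 × 60 × 30 − 9 × 2 = 17982 frames. 490803 ÷ 17982 → 27 full blocks, remainder 5289.
Within the partial block the first minute is 1800 frames and each further minute 1798, so 2 further minute boundaries passed. Total skipped labels = 18 × 27 + 2 × 2 = 490.
Non-drop label index = 490803 + 490 = 491293; at 30 labels/s that is 04:32:56:13, i.e. DF 04:32:56;13.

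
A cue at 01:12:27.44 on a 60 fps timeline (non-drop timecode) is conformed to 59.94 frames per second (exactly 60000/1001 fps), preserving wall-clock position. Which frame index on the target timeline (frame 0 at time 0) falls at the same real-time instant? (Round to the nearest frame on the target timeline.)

Source frame index: (1×3600 + 12×60 + 27) × 60 + 44 = 260864.
Real time: 260864 / (60) = 65216/15 s.
Target frame: (65216/15) × (60000/1001) = 260864000/1001 ≈ 260603.397 → 260603.

frame 260603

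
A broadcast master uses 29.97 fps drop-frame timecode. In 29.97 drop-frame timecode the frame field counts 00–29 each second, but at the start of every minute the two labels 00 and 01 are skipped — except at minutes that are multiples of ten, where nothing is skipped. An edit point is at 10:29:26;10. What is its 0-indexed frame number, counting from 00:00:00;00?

As if non-drop at 30 labels/s: (10 × 3600 + 29 × 60 + 26) × 30 + 10 = 1132990.
Minute boundaries passed: 629; those not divisible by 10: 629 − 62 = 567; dropped labels = 2 × 567 = 1134.
Actual frame index = 1132990 − 1134 = 1131856.

1131856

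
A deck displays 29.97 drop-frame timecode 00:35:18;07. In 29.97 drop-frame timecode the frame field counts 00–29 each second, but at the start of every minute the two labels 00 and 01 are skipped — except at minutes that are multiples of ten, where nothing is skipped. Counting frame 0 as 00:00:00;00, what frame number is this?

Complete 10-minute blocks: 3, each 17982 frames → 53946.
Remaining 5 whole minutes in the current block: 1800 + 4 × 1798 = 8992 frames.
Within the current minute: 18 × 30 + 7 − 2 = 545 (labels ;00/;01 skipped at this minute). Total = 53946 + 8992 + 545 = 63483.

63483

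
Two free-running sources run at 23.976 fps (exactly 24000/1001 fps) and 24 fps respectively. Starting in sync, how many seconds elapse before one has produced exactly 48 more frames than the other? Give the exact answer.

2002 seconds

The gap grows by |24 − 24000/1001| = 24/1001 frames per second.
Time for a 48-frame gap: 48 ÷ (24/1001) = 2002 s.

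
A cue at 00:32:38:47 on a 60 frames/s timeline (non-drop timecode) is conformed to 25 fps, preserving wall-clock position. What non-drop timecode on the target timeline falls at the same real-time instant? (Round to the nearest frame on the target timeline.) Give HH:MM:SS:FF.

00:32:38:20

Source frame index: (0×3600 + 32×60 + 38) × 60 + 47 = 117527.
Real time: 117527 / (60) = 117527/60 s.
Target frame: (117527/60) × (25) = 587635/12 ≈ 48969.583 → 48970.
At 25 labels/s: frame 48970 → 00:32:38:20.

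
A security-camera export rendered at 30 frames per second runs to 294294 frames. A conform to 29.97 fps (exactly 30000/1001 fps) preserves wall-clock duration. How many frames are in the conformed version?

294000 frames

Target frames = source frames × (target rate / source rate) = 294294 × (30000/1001)/(30) = 294294 × 1000/1001 = 294000.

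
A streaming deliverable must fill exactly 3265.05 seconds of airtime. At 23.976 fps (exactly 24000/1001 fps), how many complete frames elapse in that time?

Frames = 3265.05 × 24000/1001 = 78361200/1001 ≈ 78282.9171.
Complete frames: 78282.

78282 frames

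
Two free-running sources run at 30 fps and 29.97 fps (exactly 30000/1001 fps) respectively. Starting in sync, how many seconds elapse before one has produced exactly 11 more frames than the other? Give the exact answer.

The gap grows by |30000/1001 − 30| = 30/1001 frames per second.
Time for a 11-frame gap: 11 ÷ (30/1001) = 11011/30 s.

11011/30 seconds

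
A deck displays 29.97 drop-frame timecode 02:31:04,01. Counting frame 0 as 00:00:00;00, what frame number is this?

271649

Complete 10-minute blocks: 15, each 17982 frames → 269730.
Remaining 1 whole minute in the current block: 1800 + 0 × 1798 = 1800 frames.
Within the current minute: 4 × 30 + 1 − 2 = 119 (labels ;00/;01 skipped at this minute). Total = 269730 + 1800 + 119 = 271649.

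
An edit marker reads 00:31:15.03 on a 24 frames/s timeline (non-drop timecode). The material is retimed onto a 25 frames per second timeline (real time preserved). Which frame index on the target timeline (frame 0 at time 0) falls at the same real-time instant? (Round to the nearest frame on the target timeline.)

frame 46878

Source frame index: (0×3600 + 31×60 + 15) × 24 + 3 = 45003.
Real time: 45003 / (24) = 15001/8 s.
Target frame: (15001/8) × (25) = 375025/8 ≈ 46878.125 → 46878.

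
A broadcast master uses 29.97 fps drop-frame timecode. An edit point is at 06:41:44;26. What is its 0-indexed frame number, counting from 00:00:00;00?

Complete 10-minute blocks: 40, each 17982 frames → 719280.
Remaining 1 whole minute in the current block: 1800 + 0 × 1798 = 1800 frames.
Within the current minute: 44 × 30 + 26 − 2 = 1344 (labels ;00/;01 skipped at this minute). Total = 719280 + 1800 + 1344 = 722424.

722424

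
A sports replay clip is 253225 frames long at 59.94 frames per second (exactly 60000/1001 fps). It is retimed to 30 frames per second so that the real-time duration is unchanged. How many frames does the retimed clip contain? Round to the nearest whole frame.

126739 frames

Frames at target rate = 253225 × (30) / (60000/1001) = 10139129/80 ≈ 126739.113.
Nearest whole frame: 126739.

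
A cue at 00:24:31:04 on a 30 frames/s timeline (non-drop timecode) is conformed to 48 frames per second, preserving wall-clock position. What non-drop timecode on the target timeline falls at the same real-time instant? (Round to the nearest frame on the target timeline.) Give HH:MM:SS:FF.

00:24:31:06

Source frame index: (0×3600 + 24×60 + 31) × 30 + 4 = 44134.
Real time: 44134 / (30) = 22067/15 s.
Target frame: (22067/15) × (48) = 353072/5 ≈ 70614.400 → 70614.
At 48 labels/s: frame 70614 → 00:24:31:06.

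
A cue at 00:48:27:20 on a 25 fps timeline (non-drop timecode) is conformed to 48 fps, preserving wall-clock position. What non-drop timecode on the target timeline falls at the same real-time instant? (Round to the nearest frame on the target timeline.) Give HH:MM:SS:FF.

00:48:27:38

Source frame index: (0×3600 + 48×60 + 27) × 25 + 20 = 72695.
Real time: 72695 / (25) = 14539/5 s.
Target frame: (14539/5) × (48) = 697872/5 ≈ 139574.400 → 139574.
At 48 labels/s: frame 139574 → 00:48:27:38.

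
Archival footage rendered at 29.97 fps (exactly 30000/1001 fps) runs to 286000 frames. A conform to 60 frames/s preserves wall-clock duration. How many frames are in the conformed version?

572572 frames

Target frames = source frames × (target rate / source rate) = 286000 × (60)/(30000/1001) = 286000 × 1001/500 = 572572.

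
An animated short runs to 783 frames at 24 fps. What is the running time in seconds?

32.625 seconds

Running time = 783 / (24) = 32.625 s.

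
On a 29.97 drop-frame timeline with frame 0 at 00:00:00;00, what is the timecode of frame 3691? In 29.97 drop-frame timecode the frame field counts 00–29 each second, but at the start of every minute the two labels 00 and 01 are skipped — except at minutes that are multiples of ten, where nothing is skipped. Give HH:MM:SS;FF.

00:02:03;05

Each 10-minute DF block holds 10 × 60 × 30 − 9 × 2 = 17982 frames. 3691 ÷ 17982 → 0 full blocks, remainder 3691.
Within the partial block the first minute is 1800 frames and each further minute 1798, so 2 further minute boundaries passed. Total skipped labels = 18 × 0 + 2 × 2 = 4.
Non-drop label index = 3691 + 4 = 3695; at 30 labels/s that is 00:02:03:05, i.e. DF 00:02:03;05.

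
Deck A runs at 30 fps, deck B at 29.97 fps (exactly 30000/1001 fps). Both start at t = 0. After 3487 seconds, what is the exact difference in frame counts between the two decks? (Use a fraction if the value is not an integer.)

9510/91 frames

A emits 30 × 3487 = 104610 frames; B emits 30000/1001 × 3487 = 9510000/91.
Difference = 9510/91 frames (≈ 104.5055); B is behind A.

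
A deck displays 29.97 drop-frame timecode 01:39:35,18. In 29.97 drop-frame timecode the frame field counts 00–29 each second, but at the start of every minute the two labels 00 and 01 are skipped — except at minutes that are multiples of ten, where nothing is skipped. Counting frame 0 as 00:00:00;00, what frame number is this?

Complete 10-minute blocks: 9, each 17982 frames → 161838.
Remaining 9 whole minutes in the current block: 1800 + 8 × 1798 = 16184 frames.
Within the current minute: 35 × 30 + 18 − 2 = 1066 (labels ;00/;01 skipped at this minute). Total = 161838 + 16184 + 1066 = 179088.

179088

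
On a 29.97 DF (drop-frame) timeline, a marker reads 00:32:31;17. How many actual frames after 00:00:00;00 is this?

58489

As if non-drop at 30 labels/s: (0 × 3600 + 32 × 60 + 31) × 30 + 17 = 58547.
Minute boundaries passed: 32; those not divisible by 10: 32 − 3 = 29; dropped labels = 2 × 29 = 58.
Actual frame index = 58547 − 58 = 58489.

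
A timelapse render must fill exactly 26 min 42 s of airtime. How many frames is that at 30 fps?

26 min 42 s = 1602 s.
Frames = 1602 × 30 = 48060.

48060 frames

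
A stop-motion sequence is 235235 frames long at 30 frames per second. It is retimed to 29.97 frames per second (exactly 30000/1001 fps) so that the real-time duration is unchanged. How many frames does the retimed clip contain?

Target frames = source frames × (target rate / source rate) = 235235 × (30000/1001)/(30) = 235235 × 1000/1001 = 235000.

235000 frames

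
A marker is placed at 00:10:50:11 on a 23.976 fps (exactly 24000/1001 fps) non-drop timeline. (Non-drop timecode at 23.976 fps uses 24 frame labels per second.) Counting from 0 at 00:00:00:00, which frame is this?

frame 15611

Total seconds to the label: (0 × 3600 + 10 × 60 + 50) = 650.
Frame index = 650 × 24 + 11 = 15611.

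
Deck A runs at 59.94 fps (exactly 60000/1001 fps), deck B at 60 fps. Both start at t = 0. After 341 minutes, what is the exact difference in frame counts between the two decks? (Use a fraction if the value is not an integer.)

341 min = 20460 s.
A emits 60000/1001 × 20460 = 111600000/91 frames; B emits 60 × 20460 = 1227600.
Difference = 111600/91 frames (≈ 1226.3736); B is ahead of A.

111600/91 frames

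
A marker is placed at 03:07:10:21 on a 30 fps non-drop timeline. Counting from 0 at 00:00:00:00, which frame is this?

Total seconds to the label: (3 × 3600 + 7 × 60 + 10) = 11230.
Frame index = 11230 × 30 + 21 = 336921.

336921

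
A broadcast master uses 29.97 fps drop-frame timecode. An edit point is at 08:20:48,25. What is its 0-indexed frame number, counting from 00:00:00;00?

Complete 10-minute blocks: 50, each 17982 frames → 899100.
Remaining 0 whole minutes in the current block: 0 frames.
Within the current minute: 48 × 30 + 25 = 1465. Total = 899100 + 0 + 1465 = 900565.

900565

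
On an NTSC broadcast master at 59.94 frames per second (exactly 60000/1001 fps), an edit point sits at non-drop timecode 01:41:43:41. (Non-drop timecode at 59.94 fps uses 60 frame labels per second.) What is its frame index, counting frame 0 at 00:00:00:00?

Total seconds to the label: (1 × 3600 + 41 × 60 + 43) = 6103.
Frame index = 6103 × 60 + 41 = 366221.

frame 366221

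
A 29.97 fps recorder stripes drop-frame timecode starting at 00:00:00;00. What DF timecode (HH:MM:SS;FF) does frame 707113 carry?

06:33:14;01

Each 10-minute DF block holds 10 × 60 × 30 − 9 × 2 = 17982 frames. 707113 ÷ 17982 → 39 full blocks, remainder 5815.
Within the partial block the first minute is 1800 frames and each further minute 1798, so 3 further minute boundaries passed. Total skipped labels = 18 × 39 + 2 × 3 = 708.
Non-drop label index = 707113 + 708 = 707821; at 30 labels/s that is 06:33:14:01, i.e. DF 06:33:14;01.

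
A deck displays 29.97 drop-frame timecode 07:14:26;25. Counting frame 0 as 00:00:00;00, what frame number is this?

As if non-drop at 30 labels/s: (7 × 3600 + 14 × 60 + 26) × 30 + 25 = 782005.
Minute boundaries passed: 434; those not divisible by 10: 434 − 43 = 391; dropped labels = 2 × 391 = 782.
Actual frame index = 782005 − 782 = 781223.

781223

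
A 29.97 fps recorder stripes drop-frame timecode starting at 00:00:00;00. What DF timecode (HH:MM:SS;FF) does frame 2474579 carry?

22:56:08;17

Each 10-minute DF block holds 10 × 60 × 30 − 9 × 2 = 17982 frames. 2474579 ÷ 17982 → 137 full blocks, remainder 11045.
Within the partial block the first minute is 1800 frames and each further minute 1798, so 6 further minute boundaries passed. Total skipped labels = 18 × 137 + 2 × 6 = 2478.
Non-drop label index = 2474579 + 2478 = 2477057; at 30 labels/s that is 22:56:08:17, i.e. DF 22:56:08;17.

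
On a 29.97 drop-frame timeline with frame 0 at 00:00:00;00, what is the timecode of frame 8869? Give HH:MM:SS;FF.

Ten DF minutes hold 17982 frames, so frame 8869 lies in block 0 (frames 0–17981) with 8869 frames into that block.
The block's first minute is 1800 frames and the rest 1798 each; 8869 frames reaches minute 4, so 0 × 18 + 4 × 2 = 8 labels have been skipped so far.
Adding those back, label number 8869 + 8 = 8877 at 30 labels/s is 295 s + 27 f = 0 h 4 min 55 s frame 27, i.e. 00:04:55;27.

00:04:55;27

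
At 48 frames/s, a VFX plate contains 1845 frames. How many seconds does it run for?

38.4375 seconds

Running time = 1845 / (48) = 38.4375 s.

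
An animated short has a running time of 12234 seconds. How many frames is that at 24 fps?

Frames = 12234 × 24 = 293616.

293616 frames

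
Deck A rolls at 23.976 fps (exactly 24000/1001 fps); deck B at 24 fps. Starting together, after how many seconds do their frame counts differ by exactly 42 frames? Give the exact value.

1751.75 seconds

The gap grows by |24 − 24000/1001| = 24/1001 frames per second.
Time for a 42-frame gap: 42 ÷ (24/1001) = 1751.75 s.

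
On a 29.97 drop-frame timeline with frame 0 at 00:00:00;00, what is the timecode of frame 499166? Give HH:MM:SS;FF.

04:37:35;16

Ten DF minutes hold 17982 frames, so frame 499166 lies in block 27 (frames 485514–503495) with 13652 frames into that block.
The block's first minute is 1800 frames and the rest 1798 each; 13652 frames reaches minute 7, so 27 × 18 + 7 × 2 = 500 labels have been skipped so far.
Adding those back, label number 499166 + 500 = 499666 at 30 labels/s is 16655 s + 16 f = 4 h 37 min 35 s frame 16, i.e. 04:37:35;16.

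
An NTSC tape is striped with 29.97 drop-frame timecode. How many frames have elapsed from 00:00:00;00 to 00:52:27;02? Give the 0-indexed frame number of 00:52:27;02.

As if non-drop at 30 labels/s: (0 × 3600 + 52 × 60 + 27) × 30 + 2 = 94412.
Minute boundaries passed: 52; those not divisible by 10: 52 − 5 = 47; dropped labels = 2 × 47 = 94.
Actual frame index = 94412 − 94 = 94318.

94318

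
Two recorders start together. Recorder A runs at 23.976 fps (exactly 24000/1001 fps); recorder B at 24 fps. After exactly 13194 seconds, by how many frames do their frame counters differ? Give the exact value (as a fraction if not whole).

316656/1001 frames

A emits 24000/1001 × 13194 = 316656000/1001 frames; B emits 24 × 13194 = 316656.
Difference = 316656/1001 frames (≈ 316.3397); B is ahead of A.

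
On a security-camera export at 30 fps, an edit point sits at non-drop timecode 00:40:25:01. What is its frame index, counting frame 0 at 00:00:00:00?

Total seconds to the label: (0 × 3600 + 40 × 60 + 25) = 2425.
Frame index = 2425 × 30 + 1 = 72751.

frame 72751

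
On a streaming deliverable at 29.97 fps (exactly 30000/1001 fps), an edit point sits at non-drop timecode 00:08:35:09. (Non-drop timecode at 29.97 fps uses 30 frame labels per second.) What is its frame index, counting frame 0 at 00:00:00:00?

Total seconds to the label: (0 × 3600 + 8 × 60 + 35) = 515.
Frame index = 515 × 30 + 9 = 15459.

15459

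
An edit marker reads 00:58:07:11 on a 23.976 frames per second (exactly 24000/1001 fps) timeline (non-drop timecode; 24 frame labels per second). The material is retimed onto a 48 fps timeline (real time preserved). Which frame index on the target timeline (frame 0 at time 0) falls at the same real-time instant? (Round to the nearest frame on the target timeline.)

frame 167565

Source frame index: (0×3600 + 58×60 + 7) × 24 + 11 = 83699.
Real time: 83699 / (24000/1001) = 83782699/24000 s.
Target frame: (83782699/24000) × (48) = 83782699/500 ≈ 167565.398 → 167565.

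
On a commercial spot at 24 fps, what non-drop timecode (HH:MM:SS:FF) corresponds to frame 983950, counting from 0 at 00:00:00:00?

983950 ÷ 24 = 40997 full seconds, remainder 22 frames.
40997 s = 11 h 23 min 17 s.
Timecode: 11:23:17:22.

11:23:17:22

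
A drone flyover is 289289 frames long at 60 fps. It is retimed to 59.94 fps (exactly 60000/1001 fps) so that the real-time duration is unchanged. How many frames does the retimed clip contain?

Target frames = source frames × (target rate / source rate) = 289289 × (60000/1001)/(60) = 289289 × 1000/1001 = 289000.

289000 frames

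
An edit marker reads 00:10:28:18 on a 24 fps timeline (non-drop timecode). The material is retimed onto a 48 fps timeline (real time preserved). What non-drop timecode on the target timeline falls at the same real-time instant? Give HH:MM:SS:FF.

00:10:28:36

Source frame index: (0×3600 + 10×60 + 28) × 24 + 18 = 15090.
Real time: 15090 / (24) = 2515/4 s.
Target frame: (2515/4) × (48) = 30180.
At 48 labels/s: frame 30180 → 00:10:28:36.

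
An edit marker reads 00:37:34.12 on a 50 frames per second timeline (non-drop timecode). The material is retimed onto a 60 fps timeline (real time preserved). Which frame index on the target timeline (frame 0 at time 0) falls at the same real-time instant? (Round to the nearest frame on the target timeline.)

Source frame index: (0×3600 + 37×60 + 34) × 50 + 12 = 112712.
Real time: 112712 / (50) = 56356/25 s.
Target frame: (56356/25) × (60) = 676272/5 ≈ 135254.400 → 135254.

frame 135254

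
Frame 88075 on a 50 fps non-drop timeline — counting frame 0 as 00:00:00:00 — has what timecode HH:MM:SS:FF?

00:29:21:25

88075 ÷ 50 = 1761 full seconds, remainder 25 frames.
1761 s = 0 h 29 min 21 s.
Timecode: 00:29:21:25.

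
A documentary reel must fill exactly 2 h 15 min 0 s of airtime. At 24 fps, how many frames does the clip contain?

2 h 15 min 0 s = 8100 s.
Frames = 8100 × 24 = 194400.

194400 frames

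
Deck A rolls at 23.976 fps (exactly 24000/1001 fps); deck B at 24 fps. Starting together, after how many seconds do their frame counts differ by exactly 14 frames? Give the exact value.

7007/12 seconds

The gap grows by |24 − 24000/1001| = 24/1001 frames per second.
Time for a 14-frame gap: 14 ÷ (24/1001) = 7007/12 s.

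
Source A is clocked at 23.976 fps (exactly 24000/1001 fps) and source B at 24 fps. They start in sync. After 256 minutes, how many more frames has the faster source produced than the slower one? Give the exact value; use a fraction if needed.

256 min = 15360 s.
A emits 24000/1001 × 15360 = 368640000/1001 frames; B emits 24 × 15360 = 368640.
Difference = 368640/1001 frames (≈ 368.2717); B is ahead of A.

368640/1001 frames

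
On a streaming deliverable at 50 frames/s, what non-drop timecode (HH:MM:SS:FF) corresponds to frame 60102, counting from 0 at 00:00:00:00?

00:20:02:02

60102 ÷ 50 = 1202 full seconds, remainder 2 frames.
1202 s = 0 h 20 min 2 s.
Timecode: 00:20:02:02.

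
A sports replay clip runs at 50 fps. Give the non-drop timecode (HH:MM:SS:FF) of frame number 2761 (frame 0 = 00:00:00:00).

2761 ÷ 50 = 55 full seconds, remainder 11 frames.
55 s = 0 h 0 min 55 s.
Timecode: 00:00:55:11.

00:00:55:11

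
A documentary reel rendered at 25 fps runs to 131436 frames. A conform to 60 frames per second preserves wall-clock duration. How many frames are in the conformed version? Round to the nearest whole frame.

315446 frames

Frames at target rate = 131436 × (60) / (25) = 1577232/5 ≈ 315446.400.
Nearest whole frame: 315446.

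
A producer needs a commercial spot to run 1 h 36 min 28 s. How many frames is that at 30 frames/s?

173640 frames

1 h 36 min 28 s = 5788 s.
Frames = 5788 × 30 = 173640.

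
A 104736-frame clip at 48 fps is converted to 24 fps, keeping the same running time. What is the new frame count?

Target frames = source frames × (target rate / source rate) = 104736 × (24)/(48) = 104736 × 1/2 = 52368.

52368 frames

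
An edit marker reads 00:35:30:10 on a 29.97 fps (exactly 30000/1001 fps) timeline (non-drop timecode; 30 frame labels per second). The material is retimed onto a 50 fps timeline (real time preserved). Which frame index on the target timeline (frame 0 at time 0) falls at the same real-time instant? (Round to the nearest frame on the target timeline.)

Source frame index: (0×3600 + 35×60 + 30) × 30 + 10 = 63910.
Real time: 63910 / (30000/1001) = 6397391/3000 s.
Target frame: (6397391/3000) × (50) = 6397391/60 ≈ 106623.183 → 106623.

frame 106623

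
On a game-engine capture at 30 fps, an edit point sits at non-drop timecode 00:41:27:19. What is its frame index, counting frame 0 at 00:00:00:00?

Total seconds to the label: (0 × 3600 + 41 × 60 + 27) = 2487.
Frame index = 2487 × 30 + 19 = 74629.

frame 74629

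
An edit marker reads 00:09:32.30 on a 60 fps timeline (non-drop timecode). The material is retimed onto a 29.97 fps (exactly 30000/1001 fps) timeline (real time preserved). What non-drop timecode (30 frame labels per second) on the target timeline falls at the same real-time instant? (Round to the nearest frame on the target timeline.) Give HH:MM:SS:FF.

Source frame index: (0×3600 + 9×60 + 32) × 60 + 30 = 34350.
Real time: 34350 / (60) = 1145/2 s.
Target frame: (1145/2) × (30000/1001) = 17175000/1001 ≈ 17157.842 → 17158.
At 30 labels/s: frame 17158 → 00:09:31:28.

00:09:31:28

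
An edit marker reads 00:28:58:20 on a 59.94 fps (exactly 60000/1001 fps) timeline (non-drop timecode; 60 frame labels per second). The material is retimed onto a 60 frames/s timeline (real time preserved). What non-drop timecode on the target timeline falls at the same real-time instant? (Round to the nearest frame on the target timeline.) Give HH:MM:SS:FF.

00:29:00:04

Source frame index: (0×3600 + 28×60 + 58) × 60 + 20 = 104300.
Real time: 104300 / (60000/1001) = 1044043/600 s.
Target frame: (1044043/600) × (60) = 1044043/10 ≈ 104404.300 → 104404.
At 60 labels/s: frame 104404 → 00:29:00:04.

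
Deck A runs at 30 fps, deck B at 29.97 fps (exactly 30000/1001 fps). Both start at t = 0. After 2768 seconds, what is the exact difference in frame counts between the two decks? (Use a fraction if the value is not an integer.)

83040/1001 frames

A emits 30 × 2768 = 83040 frames; B emits 30000/1001 × 2768 = 83040000/1001.
Difference = 83040/1001 frames (≈ 82.9570); B is behind A.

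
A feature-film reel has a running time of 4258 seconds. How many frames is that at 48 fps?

Frames = 4258 × 48 = 204384.

204384 frames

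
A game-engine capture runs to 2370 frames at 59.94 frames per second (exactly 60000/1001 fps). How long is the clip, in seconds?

Running time = 2370 / (60000/1001) = 39.5395 s.

39.5395 seconds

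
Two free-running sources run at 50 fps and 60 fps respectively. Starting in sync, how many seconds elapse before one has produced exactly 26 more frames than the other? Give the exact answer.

The gap grows by |60 − 50| = 10 frames per second.
Time for a 26-frame gap: 26 ÷ (10) = 2.6 s.

2.6 seconds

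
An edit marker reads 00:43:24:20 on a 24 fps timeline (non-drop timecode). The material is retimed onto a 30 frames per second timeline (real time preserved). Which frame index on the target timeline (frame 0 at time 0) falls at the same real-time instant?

frame 78145

Source frame index: (0×3600 + 43×60 + 24) × 24 + 20 = 62516.
Real time: 62516 / (24) = 15629/6 s.
Target frame: (15629/6) × (30) = 78145.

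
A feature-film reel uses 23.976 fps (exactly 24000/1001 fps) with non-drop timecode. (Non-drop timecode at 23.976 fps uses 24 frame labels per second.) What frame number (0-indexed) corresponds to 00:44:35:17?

frame 64217

Total seconds to the label: (0 × 3600 + 44 × 60 + 35) = 2675.
Frame index = 2675 × 24 + 17 = 64217.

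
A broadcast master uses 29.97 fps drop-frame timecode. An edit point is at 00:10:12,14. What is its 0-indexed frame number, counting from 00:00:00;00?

18356

Complete 10-minute blocks: 1, each 17982 frames → 17982.
Remaining 0 whole minutes in the current block: 0 frames.
Within the current minute: 12 × 30 + 14 = 374. Total = 17982 + 0 + 374 = 18356.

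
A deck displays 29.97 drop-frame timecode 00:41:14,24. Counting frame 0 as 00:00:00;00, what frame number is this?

74170

As if non-drop at 30 labels/s: (0 × 3600 + 41 × 60 + 14) × 30 + 24 = 74244.
Minute boundaries passed: 41; those not divisible by 10: 41 − 4 = 37; dropped labels = 2 × 37 = 74.
Actual frame index = 74244 − 74 = 74170.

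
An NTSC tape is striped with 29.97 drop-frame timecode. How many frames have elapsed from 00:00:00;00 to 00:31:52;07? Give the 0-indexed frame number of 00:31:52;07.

As if non-drop at 30 labels/s: (0 × 3600 + 31 × 60 + 52) × 30 + 7 = 57367.
Minute boundaries passed: 31; those not divisible by 10: 31 − 3 = 28; dropped labels = 2 × 28 = 56.
Actual frame index = 57367 − 56 = 57311.

57311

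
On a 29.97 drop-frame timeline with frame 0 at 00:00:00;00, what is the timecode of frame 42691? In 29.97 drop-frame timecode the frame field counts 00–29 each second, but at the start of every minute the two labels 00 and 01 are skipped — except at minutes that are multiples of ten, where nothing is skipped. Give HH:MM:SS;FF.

Ten DF minutes hold 17982 frames, so frame 42691 lies in block 2 (frames 35964–53945) with 6727 frames into that block.
The block's first minute is 1800 frames and the rest 1798 each; 6727 frames reaches minute 3, so 2 × 18 + 3 × 2 = 42 labels have been skipped so far.
Adding those back, label number 42691 + 42 = 42733 at 30 labels/s is 1424 s + 13 f = 0 h 23 min 44 s frame 13, i.e. 00:23:44;13.

00:23:44;13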